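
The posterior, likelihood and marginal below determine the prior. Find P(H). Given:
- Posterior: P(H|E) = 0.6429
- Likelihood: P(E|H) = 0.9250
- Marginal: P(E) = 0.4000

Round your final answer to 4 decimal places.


From Bayes' theorem: P(H|E) = P(E|H) × P(H) / P(E)

Rearranging for P(H):
P(H) = P(H|E) × P(E) / P(E|H)
     = 0.6429 × 0.4000 / 0.9250
     = 0.25716000 / 0.9250
     = 0.2780


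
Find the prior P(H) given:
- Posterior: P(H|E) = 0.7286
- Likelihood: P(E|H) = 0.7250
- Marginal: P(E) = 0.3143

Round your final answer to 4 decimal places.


From Bayes' theorem: P(H|E) = P(E|H) × P(H) / P(E)

Rearranging for P(H):
P(H) = P(H|E) × P(E) / P(E|H)
     = 0.7286 × 0.3143 / 0.7250
     = 0.22899898 / 0.7250
     = 0.3159


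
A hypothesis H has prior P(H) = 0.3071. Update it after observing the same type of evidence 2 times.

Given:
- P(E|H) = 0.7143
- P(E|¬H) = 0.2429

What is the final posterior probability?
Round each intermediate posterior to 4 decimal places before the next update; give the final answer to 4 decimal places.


Sequential Bayesian updating:

Initial prior: P(H) = 0.3071

Update 1:
  P(E) = 0.7143 × 0.3071 + 0.2429 × 0.6929 = 0.21936153 + 0.16830541 = 0.38766694
  P(H|E) = 0.21936153 / 0.38766694 = 0.5659

Update 2:
  P(E) = 0.7143 × 0.5659 + 0.2429 × 0.4341 = 0.40422237 + 0.10544289 = 0.50966526
  P(H|E) = 0.40422237 / 0.50966526 = 0.7931

Final posterior: 0.7931


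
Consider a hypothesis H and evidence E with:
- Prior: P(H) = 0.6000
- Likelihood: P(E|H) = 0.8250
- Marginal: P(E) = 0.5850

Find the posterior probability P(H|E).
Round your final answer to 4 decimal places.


Using Bayes' theorem:

P(H|E) = P(E|H) × P(H) / P(E)
       = 0.8250 × 0.6000 / 0.5850
       = 0.49500000 / 0.5850
       = 0.8462

The evidence strengthens our belief in H.
Prior: 0.6000 → Posterior: 0.8462


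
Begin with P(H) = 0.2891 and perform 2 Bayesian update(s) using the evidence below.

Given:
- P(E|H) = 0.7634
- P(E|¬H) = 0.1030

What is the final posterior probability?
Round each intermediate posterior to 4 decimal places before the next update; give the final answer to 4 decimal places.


Sequential Bayesian updating:

Initial prior: P(H) = 0.2891

Update 1:
  P(E) = 0.7634 × 0.2891 + 0.1030 × 0.7109 = 0.22069894 + 0.07322270 = 0.29392164
  P(H|E) = 0.22069894 / 0.29392164 = 0.7509

Update 2:
  P(E) = 0.7634 × 0.7509 + 0.1030 × 0.2491 = 0.57323706 + 0.02565730 = 0.59889436
  P(H|E) = 0.57323706 / 0.59889436 = 0.9572

Final posterior: 0.9572


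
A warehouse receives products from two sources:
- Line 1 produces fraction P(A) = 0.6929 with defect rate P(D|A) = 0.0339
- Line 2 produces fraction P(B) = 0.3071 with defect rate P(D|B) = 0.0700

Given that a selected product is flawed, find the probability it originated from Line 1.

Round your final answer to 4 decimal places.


Let A = from Line 1, D = flawed

Given:
- P(A) = 0.6929, P(B) = 0.3071
- P(D|A) = 0.0339, P(D|B) = 0.0700

Step 1: Find P(D)
P(D) = P(D|A)P(A) + P(D|B)P(B)
     = 0.0339 × 0.6929 + 0.0700 × 0.3071
     = 0.02348931 + 0.02149700
     = 0.04498631

Step 2: Apply Bayes' theorem
P(A|D) = P(D|A)P(A) / P(D)
       = 0.02348931 / 0.04498631
       = 0.5221


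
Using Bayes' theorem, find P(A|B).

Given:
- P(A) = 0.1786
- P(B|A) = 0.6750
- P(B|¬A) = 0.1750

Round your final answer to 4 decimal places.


Bayes' theorem: P(A|B) = P(B|A) × P(A) / P(B)

Step 1: Calculate P(B) using law of total probability
P(B) = P(B|A)P(A) + P(B|¬A)P(¬A)
     = 0.6750 × 0.1786 + 0.1750 × 0.8214
     = 0.12055500 + 0.14374500
     = 0.26430000

Step 2: Apply Bayes' theorem
P(A|B) = P(B|A) × P(A) / P(B)
       = 0.12055500 / 0.26430000
       = 0.4561


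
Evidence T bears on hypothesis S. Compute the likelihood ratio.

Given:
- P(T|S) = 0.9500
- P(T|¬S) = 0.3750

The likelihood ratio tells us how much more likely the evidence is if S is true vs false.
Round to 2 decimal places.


Likelihood Ratio (LR) = P(T|S) / P(T|¬S)

LR = 0.9500 / 0.3750
   = 2.53

The evidence is 2.53 times more likely if S is true than if S is false.
Since LR > 1, the evidence supports S over ¬S.


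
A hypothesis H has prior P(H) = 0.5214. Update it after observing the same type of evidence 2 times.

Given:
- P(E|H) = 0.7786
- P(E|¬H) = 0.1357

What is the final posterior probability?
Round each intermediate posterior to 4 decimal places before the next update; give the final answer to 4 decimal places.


Sequential Bayesian updating:

Initial prior: P(H) = 0.5214

Update 1:
  P(E) = 0.7786 × 0.5214 + 0.1357 × 0.4786 = 0.40596204 + 0.06494602 = 0.47090806
  P(H|E) = 0.40596204 / 0.47090806 = 0.8621

Update 2:
  P(E) = 0.7786 × 0.8621 + 0.1357 × 0.1379 = 0.67123106 + 0.01871303 = 0.68994409
  P(H|E) = 0.67123106 / 0.68994409 = 0.9729

Final posterior: 0.9729


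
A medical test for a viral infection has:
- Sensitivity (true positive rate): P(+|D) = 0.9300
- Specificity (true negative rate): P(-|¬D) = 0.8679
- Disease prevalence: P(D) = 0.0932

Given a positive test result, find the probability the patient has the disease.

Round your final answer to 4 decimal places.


Let D = has disease, + = positive test

Given:
- P(D) = 0.0932 (prevalence)
- P(+|D) = 0.9300 (sensitivity)
- P(-|¬D) = 0.8679 (specificity)
- P(+|¬D) = 0.1321 (false positive rate = 1 - specificity)

Step 1: Find P(+)
P(+) = P(+|D)P(D) + P(+|¬D)P(¬D)
     = 0.9300 × 0.0932 + 0.1321 × 0.9068
     = 0.08667600 + 0.11978828
     = 0.20646428

Step 2: Apply Bayes' theorem for P(D|+)
P(D|+) = P(+|D)P(D) / P(+)
       = 0.08667600 / 0.20646428
       = 0.4198


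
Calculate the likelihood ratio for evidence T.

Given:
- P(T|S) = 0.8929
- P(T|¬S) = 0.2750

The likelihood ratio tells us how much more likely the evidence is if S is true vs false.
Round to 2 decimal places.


Likelihood Ratio (LR) = P(T|S) / P(T|¬S)

LR = 0.8929 / 0.2750
   = 3.25

The evidence is 3.25 times more likely if S is true than if S is false.
Because LR exceeds 1, T is evidence for S.


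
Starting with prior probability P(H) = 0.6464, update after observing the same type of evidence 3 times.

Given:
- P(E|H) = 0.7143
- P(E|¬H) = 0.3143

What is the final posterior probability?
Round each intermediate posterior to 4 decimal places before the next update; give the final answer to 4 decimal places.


Sequential Bayesian updating:

Initial prior: P(H) = 0.6464

Update 1:
  P(E) = 0.7143 × 0.6464 + 0.3143 × 0.3536 = 0.46172352 + 0.11113648 = 0.57286000
  P(H|E) = 0.46172352 / 0.57286000 = 0.8060

Update 2:
  P(E) = 0.7143 × 0.8060 + 0.3143 × 0.1940 = 0.57572580 + 0.06097420 = 0.63670000
  P(H|E) = 0.57572580 / 0.63670000 = 0.9042

Update 3:
  P(E) = 0.7143 × 0.9042 + 0.3143 × 0.0958 = 0.64587006 + 0.03010994 = 0.67598000
  P(H|E) = 0.64587006 / 0.67598000 = 0.9555

Final posterior: 0.9555


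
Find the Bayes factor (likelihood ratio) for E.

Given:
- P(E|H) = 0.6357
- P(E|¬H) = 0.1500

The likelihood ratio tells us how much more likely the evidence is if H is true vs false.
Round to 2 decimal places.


Likelihood Ratio (LR) = P(E|H) / P(E|¬H)

LR = 0.6357 / 0.1500
   = 4.24

The evidence is 4.24 times more likely if H is true than if H is false.
Since LR > 1, the evidence supports H over ¬H.


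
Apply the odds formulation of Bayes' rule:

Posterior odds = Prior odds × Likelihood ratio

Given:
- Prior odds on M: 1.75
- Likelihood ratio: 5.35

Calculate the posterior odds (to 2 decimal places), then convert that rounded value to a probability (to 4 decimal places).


Step 1: Calculate posterior odds
Posterior odds = Prior odds × LR
               = 1.75 × 5.35
               = 9.36

Step 2: Convert to probability
P(M|E) = Posterior odds / (1 + Posterior odds)
       = 9.36 / (1 + 9.36)
       = 9.36 / 10.36
       = 0.9035

The evidence increased P(M) from 0.6364 to 0.9035.


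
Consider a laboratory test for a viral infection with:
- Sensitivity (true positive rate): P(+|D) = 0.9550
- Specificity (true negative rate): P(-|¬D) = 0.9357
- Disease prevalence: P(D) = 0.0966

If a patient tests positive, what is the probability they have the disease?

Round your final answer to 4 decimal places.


Let D = has disease, + = positive test

Given:
- P(D) = 0.0966 (prevalence)
- P(+|D) = 0.9550 (sensitivity)
- P(-|¬D) = 0.9357 (specificity)
- P(+|¬D) = 0.0643 (false positive rate = 1 - specificity)

Step 1: Find P(+)
P(+) = P(+|D)P(D) + P(+|¬D)P(¬D)
     = 0.9550 × 0.0966 + 0.0643 × 0.9034
     = 0.09225300 + 0.05808862
     = 0.15034162

Step 2: Apply Bayes' theorem for P(D|+)
P(D|+) = P(+|D)P(D) / P(+)
       = 0.09225300 / 0.15034162
       = 0.6136


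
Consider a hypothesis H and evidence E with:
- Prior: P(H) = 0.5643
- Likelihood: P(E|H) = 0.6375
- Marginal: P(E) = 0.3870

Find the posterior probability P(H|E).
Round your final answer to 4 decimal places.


Using Bayes' theorem:

P(H|E) = P(E|H) × P(H) / P(E)
       = 0.6375 × 0.5643 / 0.3870
       = 0.35974125 / 0.3870
       = 0.9296

The evidence strengthens our belief in H.
Prior: 0.5643 → Posterior: 0.9296


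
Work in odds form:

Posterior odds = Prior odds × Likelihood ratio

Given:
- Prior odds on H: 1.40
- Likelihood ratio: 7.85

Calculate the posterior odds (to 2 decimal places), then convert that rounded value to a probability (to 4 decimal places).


Step 1: Calculate posterior odds
Posterior odds = Prior odds × LR
               = 1.40 × 7.85
               = 10.99

Step 2: Convert to probability
P(H|E) = Posterior odds / (1 + Posterior odds)
       = 10.99 / (1 + 10.99)
       = 10.99 / 11.99
       = 0.9166

The evidence increased P(H) from 0.5833 to 0.9166.


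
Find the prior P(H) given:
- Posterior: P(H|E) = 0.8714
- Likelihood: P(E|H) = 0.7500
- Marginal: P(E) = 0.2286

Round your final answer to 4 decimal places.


From Bayes' theorem: P(H|E) = P(E|H) × P(H) / P(E)

Rearranging for P(H):
P(H) = P(H|E) × P(E) / P(E|H)
     = 0.8714 × 0.2286 / 0.7500
     = 0.19920204 / 0.7500
     = 0.2656


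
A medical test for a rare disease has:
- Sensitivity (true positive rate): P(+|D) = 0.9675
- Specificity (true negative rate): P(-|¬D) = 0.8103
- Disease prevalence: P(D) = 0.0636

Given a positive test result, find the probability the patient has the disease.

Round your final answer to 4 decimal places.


Let D = has disease, + = positive test

Given:
- P(D) = 0.0636 (prevalence)
- P(+|D) = 0.9675 (sensitivity)
- P(-|¬D) = 0.8103 (specificity)
- P(+|¬D) = 0.1897 (false positive rate = 1 - specificity)

Step 1: Find P(+)
P(+) = P(+|D)P(D) + P(+|¬D)P(¬D)
     = 0.9675 × 0.0636 + 0.1897 × 0.9364
     = 0.06153300 + 0.17763508
     = 0.23916808

Step 2: Apply Bayes' theorem for P(D|+)
P(D|+) = P(+|D)P(D) / P(+)
       = 0.06153300 / 0.23916808
       = 0.2573


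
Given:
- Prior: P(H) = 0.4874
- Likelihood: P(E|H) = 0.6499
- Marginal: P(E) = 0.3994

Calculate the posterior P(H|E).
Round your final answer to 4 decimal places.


Using Bayes' theorem:

P(H|E) = P(E|H) × P(H) / P(E)
       = 0.6499 × 0.4874 / 0.3994
       = 0.31676126 / 0.3994
       = 0.7931

The evidence strengthens our belief in H.
Prior: 0.4874 → Posterior: 0.7931


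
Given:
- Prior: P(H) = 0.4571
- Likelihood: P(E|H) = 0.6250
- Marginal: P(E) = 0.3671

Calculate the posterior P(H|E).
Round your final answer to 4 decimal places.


Using Bayes' theorem:

P(H|E) = P(E|H) × P(H) / P(E)
       = 0.6250 × 0.4571 / 0.3671
       = 0.28568750 / 0.3671
       = 0.7782

The evidence strengthens our belief in H.
Prior: 0.4571 → Posterior: 0.7782


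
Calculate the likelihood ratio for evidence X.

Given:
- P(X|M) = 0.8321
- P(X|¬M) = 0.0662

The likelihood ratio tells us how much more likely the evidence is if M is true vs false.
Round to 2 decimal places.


Likelihood Ratio (LR) = P(X|M) / P(X|¬M)

LR = 0.8321 / 0.0662
   = 12.57

The evidence is 12.57 times more likely if M is true than if M is false.
Since LR > 1, the evidence supports M over ¬M.


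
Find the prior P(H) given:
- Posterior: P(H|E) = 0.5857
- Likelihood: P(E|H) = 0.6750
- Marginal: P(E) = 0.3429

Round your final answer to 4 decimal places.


From Bayes' theorem: P(H|E) = P(E|H) × P(H) / P(E)

Rearranging for P(H):
P(H) = P(H|E) × P(E) / P(E|H)
     = 0.5857 × 0.3429 / 0.6750
     = 0.20083653 / 0.6750
     = 0.2975


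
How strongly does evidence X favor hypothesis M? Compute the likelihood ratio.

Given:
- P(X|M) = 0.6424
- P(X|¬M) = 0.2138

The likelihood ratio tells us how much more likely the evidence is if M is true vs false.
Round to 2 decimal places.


Likelihood Ratio (LR) = P(X|M) / P(X|¬M)

LR = 0.6424 / 0.2138
   = 3.00

The evidence is 3.00 times more likely if M is true than if M is false.
Because LR exceeds 1, X is evidence for M.


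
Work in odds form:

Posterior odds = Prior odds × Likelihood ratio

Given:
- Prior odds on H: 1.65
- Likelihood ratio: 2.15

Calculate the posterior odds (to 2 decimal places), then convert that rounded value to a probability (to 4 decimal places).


Step 1: Calculate posterior odds
Posterior odds = Prior odds × LR
               = 1.65 × 2.15
               = 3.55

Step 2: Convert to probability
P(H|E) = Posterior odds / (1 + Posterior odds)
       = 3.55 / (1 + 3.55)
       = 3.55 / 4.55
       = 0.7802

The evidence increased P(H) from 0.6226 to 0.7802.


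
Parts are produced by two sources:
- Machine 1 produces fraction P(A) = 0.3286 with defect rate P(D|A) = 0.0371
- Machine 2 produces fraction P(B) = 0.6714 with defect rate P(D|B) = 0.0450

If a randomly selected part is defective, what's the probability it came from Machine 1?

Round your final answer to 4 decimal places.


Let A = from Machine 1, D = defective

Given:
- P(A) = 0.3286, P(B) = 0.6714
- P(D|A) = 0.0371, P(D|B) = 0.0450

Step 1: Find P(D)
P(D) = P(D|A)P(A) + P(D|B)P(B)
     = 0.0371 × 0.3286 + 0.0450 × 0.6714
     = 0.01219106 + 0.03021300
     = 0.04240406

Step 2: Apply Bayes' theorem
P(A|D) = P(D|A)P(A) / P(D)
       = 0.01219106 / 0.04240406
       = 0.2875


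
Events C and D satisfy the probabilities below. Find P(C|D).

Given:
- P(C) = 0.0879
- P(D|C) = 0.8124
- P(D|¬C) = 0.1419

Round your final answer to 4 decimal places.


Bayes' theorem: P(C|D) = P(D|C) × P(C) / P(D)

Step 1: Calculate P(D) using law of total probability
P(D) = P(D|C)P(C) + P(D|¬C)P(¬C)
     = 0.8124 × 0.0879 + 0.1419 × 0.9121
     = 0.07140996 + 0.12942699
     = 0.20083695

Step 2: Apply Bayes' theorem
P(C|D) = P(D|C) × P(C) / P(D)
       = 0.07140996 / 0.20083695
       = 0.3556


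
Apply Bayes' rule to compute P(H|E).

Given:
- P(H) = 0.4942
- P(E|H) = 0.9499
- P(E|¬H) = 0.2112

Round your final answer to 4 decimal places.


Bayes' theorem: P(H|E) = P(E|H) × P(H) / P(E)

Step 1: Calculate P(E) using law of total probability
P(E) = P(E|H)P(H) + P(E|¬H)P(¬H)
     = 0.9499 × 0.4942 + 0.2112 × 0.5058
     = 0.46944058 + 0.10682496
     = 0.57626554

Step 2: Apply Bayes' theorem
P(H|E) = P(E|H) × P(H) / P(E)
       = 0.46944058 / 0.57626554
       = 0.8146


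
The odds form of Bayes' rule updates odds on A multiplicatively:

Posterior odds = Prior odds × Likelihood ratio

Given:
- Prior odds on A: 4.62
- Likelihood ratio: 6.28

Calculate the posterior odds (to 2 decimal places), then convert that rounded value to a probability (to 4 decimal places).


Step 1: Calculate posterior odds
Posterior odds = Prior odds × LR
               = 4.62 × 6.28
               = 29.01

Step 2: Convert to probability
P(A|E) = Posterior odds / (1 + Posterior odds)
       = 29.01 / (1 + 29.01)
       = 29.01 / 30.01
       = 0.9667

The evidence increased P(A) from 0.8221 to 0.9667.


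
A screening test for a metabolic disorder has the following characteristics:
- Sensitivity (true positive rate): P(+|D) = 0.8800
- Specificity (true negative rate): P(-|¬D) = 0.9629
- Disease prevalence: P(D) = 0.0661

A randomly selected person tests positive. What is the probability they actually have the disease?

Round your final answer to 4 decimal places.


Let D = has disease, + = positive test

Given:
- P(D) = 0.0661 (prevalence)
- P(+|D) = 0.8800 (sensitivity)
- P(-|¬D) = 0.9629 (specificity)
- P(+|¬D) = 0.0371 (false positive rate = 1 - specificity)

Step 1: Find P(+)
P(+) = P(+|D)P(D) + P(+|¬D)P(¬D)
     = 0.8800 × 0.0661 + 0.0371 × 0.9339
     = 0.05816800 + 0.03464769
     = 0.09281569

Step 2: Apply Bayes' theorem for P(D|+)
P(D|+) = P(+|D)P(D) / P(+)
       = 0.05816800 / 0.09281569
       = 0.6267


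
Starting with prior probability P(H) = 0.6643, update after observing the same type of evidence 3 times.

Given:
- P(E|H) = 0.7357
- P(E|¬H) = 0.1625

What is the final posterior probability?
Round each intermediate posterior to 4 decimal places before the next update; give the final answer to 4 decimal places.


Sequential Bayesian updating:

Initial prior: P(H) = 0.6643

Update 1:
  P(E) = 0.7357 × 0.6643 + 0.1625 × 0.3357 = 0.48872551 + 0.05455125 = 0.54327676
  P(H|E) = 0.48872551 / 0.54327676 = 0.8996

Update 2:
  P(E) = 0.7357 × 0.8996 + 0.1625 × 0.1004 = 0.66183572 + 0.01631500 = 0.67815072
  P(H|E) = 0.66183572 / 0.67815072 = 0.9759

Update 3:
  P(E) = 0.7357 × 0.9759 + 0.1625 × 0.0241 = 0.71796963 + 0.00391625 = 0.72188588
  P(H|E) = 0.71796963 / 0.72188588 = 0.9946

Final posterior: 0.9946


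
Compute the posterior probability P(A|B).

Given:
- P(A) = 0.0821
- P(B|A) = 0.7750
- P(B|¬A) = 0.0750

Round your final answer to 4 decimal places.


Bayes' theorem: P(A|B) = P(B|A) × P(A) / P(B)

Step 1: Calculate P(B) using law of total probability
P(B) = P(B|A)P(A) + P(B|¬A)P(¬A)
     = 0.7750 × 0.0821 + 0.0750 × 0.9179
     = 0.06362750 + 0.06884250
     = 0.13247000

Step 2: Apply Bayes' theorem
P(A|B) = P(B|A) × P(A) / P(B)
       = 0.06362750 / 0.13247000
       = 0.4803


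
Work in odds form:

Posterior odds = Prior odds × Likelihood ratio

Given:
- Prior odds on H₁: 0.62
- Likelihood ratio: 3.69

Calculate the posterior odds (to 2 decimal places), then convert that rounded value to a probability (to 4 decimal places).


Step 1: Calculate posterior odds
Posterior odds = Prior odds × LR
               = 0.62 × 3.69
               = 2.29

Step 2: Convert to probability
P(H₁|E) = Posterior odds / (1 + Posterior odds)
       = 2.29 / (1 + 2.29)
       = 2.29 / 3.29
       = 0.6960

The evidence increased P(H₁) from 0.3827 to 0.6960.


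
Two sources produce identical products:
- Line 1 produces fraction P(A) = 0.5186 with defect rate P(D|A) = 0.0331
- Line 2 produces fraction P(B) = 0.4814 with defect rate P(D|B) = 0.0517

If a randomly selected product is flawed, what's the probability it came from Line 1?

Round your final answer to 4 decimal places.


Let A = from Line 1, D = flawed

Given:
- P(A) = 0.5186, P(B) = 0.4814
- P(D|A) = 0.0331, P(D|B) = 0.0517

Step 1: Find P(D)
P(D) = P(D|A)P(A) + P(D|B)P(B)
     = 0.0331 × 0.5186 + 0.0517 × 0.4814
     = 0.01716566 + 0.02488838
     = 0.04205404

Step 2: Apply Bayes' theorem
P(A|D) = P(D|A)P(A) / P(D)
       = 0.01716566 / 0.04205404
       = 0.4082


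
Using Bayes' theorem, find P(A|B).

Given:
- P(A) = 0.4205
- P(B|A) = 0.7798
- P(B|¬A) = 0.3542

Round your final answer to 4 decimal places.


Bayes' theorem: P(A|B) = P(B|A) × P(A) / P(B)

Step 1: Calculate P(B) using law of total probability
P(B) = P(B|A)P(A) + P(B|¬A)P(¬A)
     = 0.7798 × 0.4205 + 0.3542 × 0.5795
     = 0.32790590 + 0.20525890
     = 0.53316480

Step 2: Apply Bayes' theorem
P(A|B) = P(B|A) × P(A) / P(B)
       = 0.32790590 / 0.53316480
       = 0.6150


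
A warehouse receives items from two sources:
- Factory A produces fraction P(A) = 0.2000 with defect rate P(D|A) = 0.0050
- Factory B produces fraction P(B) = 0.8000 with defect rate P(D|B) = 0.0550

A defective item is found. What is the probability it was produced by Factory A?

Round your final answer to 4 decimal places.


Let A = from Factory A, D = defective

Given:
- P(A) = 0.2000, P(B) = 0.8000
- P(D|A) = 0.0050, P(D|B) = 0.0550

Step 1: Find P(D)
P(D) = P(D|A)P(A) + P(D|B)P(B)
     = 0.0050 × 0.2000 + 0.0550 × 0.8000
     = 0.00100000 + 0.04400000
     = 0.04500000

Step 2: Apply Bayes' theorem
P(A|D) = P(D|A)P(A) / P(D)
       = 0.00100000 / 0.04500000
       = 0.0222


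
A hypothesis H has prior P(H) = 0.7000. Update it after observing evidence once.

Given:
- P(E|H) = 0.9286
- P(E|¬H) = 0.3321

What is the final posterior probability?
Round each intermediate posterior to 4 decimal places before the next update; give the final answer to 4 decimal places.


Sequential Bayesian updating:

Initial prior: P(H) = 0.7000

Update 1:
  P(E) = 0.9286 × 0.7000 + 0.3321 × 0.3000 = 0.65002000 + 0.09963000 = 0.74965000
  P(H|E) = 0.65002000 / 0.74965000 = 0.8671

Final posterior: 0.8671


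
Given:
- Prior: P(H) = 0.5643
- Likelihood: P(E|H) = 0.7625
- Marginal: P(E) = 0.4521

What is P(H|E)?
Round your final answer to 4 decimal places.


Using Bayes' theorem:

P(H|E) = P(E|H) × P(H) / P(E)
       = 0.7625 × 0.5643 / 0.4521
       = 0.43027875 / 0.4521
       = 0.9517

The evidence strengthens our belief in H.
Prior: 0.5643 → Posterior: 0.9517


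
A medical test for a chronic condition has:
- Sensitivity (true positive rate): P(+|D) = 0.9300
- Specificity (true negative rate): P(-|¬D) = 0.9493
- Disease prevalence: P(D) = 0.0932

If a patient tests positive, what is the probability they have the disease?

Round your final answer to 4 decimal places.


Let D = has disease, + = positive test

Given:
- P(D) = 0.0932 (prevalence)
- P(+|D) = 0.9300 (sensitivity)
- P(-|¬D) = 0.9493 (specificity)
- P(+|¬D) = 0.0507 (false positive rate = 1 - specificity)

Step 1: Find P(+)
P(+) = P(+|D)P(D) + P(+|¬D)P(¬D)
     = 0.9300 × 0.0932 + 0.0507 × 0.9068
     = 0.08667600 + 0.04597476
     = 0.13265076

Step 2: Apply Bayes' theorem for P(D|+)
P(D|+) = P(+|D)P(D) / P(+)
       = 0.08667600 / 0.13265076
       = 0.6534


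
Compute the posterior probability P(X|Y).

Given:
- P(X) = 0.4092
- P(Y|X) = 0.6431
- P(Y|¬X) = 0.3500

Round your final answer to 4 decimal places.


Bayes' theorem: P(X|Y) = P(Y|X) × P(X) / P(Y)

Step 1: Calculate P(Y) using law of total probability
P(Y) = P(Y|X)P(X) + P(Y|¬X)P(¬X)
     = 0.6431 × 0.4092 + 0.3500 × 0.5908
     = 0.26315652 + 0.20678000
     = 0.46993652

Step 2: Apply Bayes' theorem
P(X|Y) = P(Y|X) × P(X) / P(Y)
       = 0.26315652 / 0.46993652
       = 0.5600


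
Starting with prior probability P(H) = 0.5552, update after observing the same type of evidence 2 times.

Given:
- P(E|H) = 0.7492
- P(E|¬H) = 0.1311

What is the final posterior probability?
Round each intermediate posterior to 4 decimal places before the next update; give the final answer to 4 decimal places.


Sequential Bayesian updating:

Initial prior: P(H) = 0.5552

Update 1:
  P(E) = 0.7492 × 0.5552 + 0.1311 × 0.4448 = 0.41595584 + 0.05831328 = 0.47426912
  P(H|E) = 0.41595584 / 0.47426912 = 0.8770

Update 2:
  P(E) = 0.7492 × 0.8770 + 0.1311 × 0.1230 = 0.65704840 + 0.01612530 = 0.67317370
  P(H|E) = 0.65704840 / 0.67317370 = 0.9760

Final posterior: 0.9760


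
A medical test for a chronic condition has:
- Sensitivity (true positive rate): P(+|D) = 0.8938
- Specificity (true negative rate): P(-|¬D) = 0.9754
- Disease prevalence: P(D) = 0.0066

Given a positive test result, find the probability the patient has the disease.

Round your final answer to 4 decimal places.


Let D = has disease, + = positive test

Given:
- P(D) = 0.0066 (prevalence)
- P(+|D) = 0.8938 (sensitivity)
- P(-|¬D) = 0.9754 (specificity)
- P(+|¬D) = 0.0246 (false positive rate = 1 - specificity)

Step 1: Find P(+)
P(+) = P(+|D)P(D) + P(+|¬D)P(¬D)
     = 0.8938 × 0.0066 + 0.0246 × 0.9934
     = 0.00589908 + 0.02443764
     = 0.03033672

Step 2: Apply Bayes' theorem for P(D|+)
P(D|+) = P(+|D)P(D) / P(+)
       = 0.00589908 / 0.03033672
       = 0.1945


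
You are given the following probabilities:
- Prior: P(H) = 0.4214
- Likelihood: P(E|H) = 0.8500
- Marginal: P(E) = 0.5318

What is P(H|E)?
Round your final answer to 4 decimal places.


Using Bayes' theorem:

P(H|E) = P(E|H) × P(H) / P(E)
       = 0.8500 × 0.4214 / 0.5318
       = 0.35819000 / 0.5318
       = 0.6735

The evidence strengthens our belief in H.
Prior: 0.4214 → Posterior: 0.6735


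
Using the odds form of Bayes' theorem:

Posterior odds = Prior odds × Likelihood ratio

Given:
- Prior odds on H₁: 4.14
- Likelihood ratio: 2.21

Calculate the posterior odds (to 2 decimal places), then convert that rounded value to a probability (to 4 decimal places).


Step 1: Calculate posterior odds
Posterior odds = Prior odds × LR
               = 4.14 × 2.21
               = 9.15

Step 2: Convert to probability
P(H₁|E) = Posterior odds / (1 + Posterior odds)
       = 9.15 / (1 + 9.15)
       = 9.15 / 10.15
       = 0.9015

The evidence increased P(H₁) from 0.8054 to 0.9015.


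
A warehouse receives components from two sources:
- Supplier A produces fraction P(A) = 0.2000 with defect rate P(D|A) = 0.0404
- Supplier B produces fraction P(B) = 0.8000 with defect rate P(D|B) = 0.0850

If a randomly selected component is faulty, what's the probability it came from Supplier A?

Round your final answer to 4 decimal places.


Let A = from Supplier A, D = faulty

Given:
- P(A) = 0.2000, P(B) = 0.8000
- P(D|A) = 0.0404, P(D|B) = 0.0850

Step 1: Find P(D)
P(D) = P(D|A)P(A) + P(D|B)P(B)
     = 0.0404 × 0.2000 + 0.0850 × 0.8000
     = 0.00808000 + 0.06800000
     = 0.07608000

Step 2: Apply Bayes' theorem
P(A|D) = P(D|A)P(A) / P(D)
       = 0.00808000 / 0.07608000
       = 0.1062


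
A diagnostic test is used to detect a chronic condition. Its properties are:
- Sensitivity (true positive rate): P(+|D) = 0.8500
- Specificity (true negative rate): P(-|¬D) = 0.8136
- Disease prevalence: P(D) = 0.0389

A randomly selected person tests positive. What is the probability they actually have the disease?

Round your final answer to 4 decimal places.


Let D = has disease, + = positive test

Given:
- P(D) = 0.0389 (prevalence)
- P(+|D) = 0.8500 (sensitivity)
- P(-|¬D) = 0.8136 (specificity)
- P(+|¬D) = 0.1864 (false positive rate = 1 - specificity)

Step 1: Find P(+)
P(+) = P(+|D)P(D) + P(+|¬D)P(¬D)
     = 0.8500 × 0.0389 + 0.1864 × 0.9611
     = 0.03306500 + 0.17914904
     = 0.21221404

Step 2: Apply Bayes' theorem for P(D|+)
P(D|+) = P(+|D)P(D) / P(+)
       = 0.03306500 / 0.21221404
       = 0.1558


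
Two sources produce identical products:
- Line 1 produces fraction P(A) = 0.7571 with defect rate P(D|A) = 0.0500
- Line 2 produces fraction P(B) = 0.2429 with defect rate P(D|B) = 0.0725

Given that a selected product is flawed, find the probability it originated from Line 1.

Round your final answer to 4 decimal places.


Let A = from Line 1, D = flawed

Given:
- P(A) = 0.7571, P(B) = 0.2429
- P(D|A) = 0.0500, P(D|B) = 0.0725

Step 1: Find P(D)
P(D) = P(D|A)P(A) + P(D|B)P(B)
     = 0.0500 × 0.7571 + 0.0725 × 0.2429
     = 0.03785500 + 0.01761025
     = 0.05546525

Step 2: Apply Bayes' theorem
P(A|D) = P(D|A)P(A) / P(D)
       = 0.03785500 / 0.05546525
       = 0.6825


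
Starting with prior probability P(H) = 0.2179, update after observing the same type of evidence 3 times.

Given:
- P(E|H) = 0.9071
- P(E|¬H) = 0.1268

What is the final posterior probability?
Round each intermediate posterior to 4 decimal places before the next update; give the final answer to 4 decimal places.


Sequential Bayesian updating:

Initial prior: P(H) = 0.2179

Update 1:
  P(E) = 0.9071 × 0.2179 + 0.1268 × 0.7821 = 0.19765709 + 0.09917028 = 0.29682737
  P(H|E) = 0.19765709 / 0.29682737 = 0.6659

Update 2:
  P(E) = 0.9071 × 0.6659 + 0.1268 × 0.3341 = 0.60403789 + 0.04236388 = 0.64640177
  P(H|E) = 0.60403789 / 0.64640177 = 0.9345

Update 3:
  P(E) = 0.9071 × 0.9345 + 0.1268 × 0.0655 = 0.84768495 + 0.00830540 = 0.85599035
  P(H|E) = 0.84768495 / 0.85599035 = 0.9903

Final posterior: 0.9903


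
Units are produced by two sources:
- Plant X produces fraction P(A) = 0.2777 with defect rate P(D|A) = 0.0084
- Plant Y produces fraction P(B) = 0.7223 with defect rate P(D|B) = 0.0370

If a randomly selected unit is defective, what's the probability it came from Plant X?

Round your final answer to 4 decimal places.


Let A = from Plant X, D = defective

Given:
- P(A) = 0.2777, P(B) = 0.7223
- P(D|A) = 0.0084, P(D|B) = 0.0370

Step 1: Find P(D)
P(D) = P(D|A)P(A) + P(D|B)P(B)
     = 0.0084 × 0.2777 + 0.0370 × 0.7223
     = 0.00233268 + 0.02672510
     = 0.02905778

Step 2: Apply Bayes' theorem
P(A|D) = P(D|A)P(A) / P(D)
       = 0.00233268 / 0.02905778
       = 0.0803


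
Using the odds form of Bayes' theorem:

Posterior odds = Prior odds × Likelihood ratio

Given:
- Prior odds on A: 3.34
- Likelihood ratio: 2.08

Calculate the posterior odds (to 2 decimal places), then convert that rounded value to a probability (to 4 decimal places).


Step 1: Calculate posterior odds
Posterior odds = Prior odds × LR
               = 3.34 × 2.08
               = 6.95

Step 2: Convert to probability
P(A|E) = Posterior odds / (1 + Posterior odds)
       = 6.95 / (1 + 6.95)
       = 6.95 / 7.95
       = 0.8742

The evidence increased P(A) from 0.7696 to 0.8742.


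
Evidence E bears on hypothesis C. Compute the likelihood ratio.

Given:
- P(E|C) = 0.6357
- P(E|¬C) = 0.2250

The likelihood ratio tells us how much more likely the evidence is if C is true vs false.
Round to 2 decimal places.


Likelihood Ratio (LR) = P(E|C) / P(E|¬C)

LR = 0.6357 / 0.2250
   = 2.83

The evidence is 2.83 times more likely if C is true than if C is false.
LR > 1, so observing E raises the odds in favor of C.


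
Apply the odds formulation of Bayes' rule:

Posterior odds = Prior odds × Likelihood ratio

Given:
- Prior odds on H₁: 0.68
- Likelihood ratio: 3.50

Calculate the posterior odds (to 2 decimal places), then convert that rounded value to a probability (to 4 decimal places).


Step 1: Calculate posterior odds
Posterior odds = Prior odds × LR
               = 0.68 × 3.50
               = 2.38

Step 2: Convert to probability
P(H₁|E) = Posterior odds / (1 + Posterior odds)
       = 2.38 / (1 + 2.38)
       = 2.38 / 3.38
       = 0.7041

The evidence increased P(H₁) from 0.4048 to 0.7041.


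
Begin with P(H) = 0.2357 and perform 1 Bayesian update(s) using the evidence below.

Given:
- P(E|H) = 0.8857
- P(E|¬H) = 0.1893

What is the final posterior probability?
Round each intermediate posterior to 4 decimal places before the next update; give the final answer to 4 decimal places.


Sequential Bayesian updating:

Initial prior: P(H) = 0.2357

Update 1:
  P(E) = 0.8857 × 0.2357 + 0.1893 × 0.7643 = 0.20875949 + 0.14468199 = 0.35344148
  P(H|E) = 0.20875949 / 0.35344148 = 0.5906

Final posterior: 0.5906


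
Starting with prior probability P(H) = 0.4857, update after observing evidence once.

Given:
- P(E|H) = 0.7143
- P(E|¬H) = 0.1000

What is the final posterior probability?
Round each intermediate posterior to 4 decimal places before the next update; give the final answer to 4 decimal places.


Sequential Bayesian updating:

Initial prior: P(H) = 0.4857

Update 1:
  P(E) = 0.7143 × 0.4857 + 0.1000 × 0.5143 = 0.34693551 + 0.05143000 = 0.39836551
  P(H|E) = 0.34693551 / 0.39836551 = 0.8709

Final posterior: 0.8709


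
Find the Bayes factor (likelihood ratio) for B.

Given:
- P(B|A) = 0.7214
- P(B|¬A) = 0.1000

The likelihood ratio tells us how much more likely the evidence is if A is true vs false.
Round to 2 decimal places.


Likelihood Ratio (LR) = P(B|A) / P(B|¬A)

LR = 0.7214 / 0.1000
   = 7.21

The evidence is 7.21 times more likely if A is true than if A is false.
LR > 1, so observing B raises the odds in favor of A.


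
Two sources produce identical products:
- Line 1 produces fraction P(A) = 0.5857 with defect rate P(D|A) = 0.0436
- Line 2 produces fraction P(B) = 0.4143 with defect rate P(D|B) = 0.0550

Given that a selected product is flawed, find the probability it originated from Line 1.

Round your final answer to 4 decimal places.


Let A = from Line 1, D = flawed

Given:
- P(A) = 0.5857, P(B) = 0.4143
- P(D|A) = 0.0436, P(D|B) = 0.0550

Step 1: Find P(D)
P(D) = P(D|A)P(A) + P(D|B)P(B)
     = 0.0436 × 0.5857 + 0.0550 × 0.4143
     = 0.02553652 + 0.02278650
     = 0.04832302

Step 2: Apply Bayes' theorem
P(A|D) = P(D|A)P(A) / P(D)
       = 0.02553652 / 0.04832302
       = 0.5285


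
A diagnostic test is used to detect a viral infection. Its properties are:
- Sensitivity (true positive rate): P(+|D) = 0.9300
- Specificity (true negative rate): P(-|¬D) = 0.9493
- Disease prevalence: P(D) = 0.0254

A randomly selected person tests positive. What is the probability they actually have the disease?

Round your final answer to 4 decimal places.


Let D = has disease, + = positive test

Given:
- P(D) = 0.0254 (prevalence)
- P(+|D) = 0.9300 (sensitivity)
- P(-|¬D) = 0.9493 (specificity)
- P(+|¬D) = 0.0507 (false positive rate = 1 - specificity)

Step 1: Find P(+)
P(+) = P(+|D)P(D) + P(+|¬D)P(¬D)
     = 0.9300 × 0.0254 + 0.0507 × 0.9746
     = 0.02362200 + 0.04941222
     = 0.07303422

Step 2: Apply Bayes' theorem for P(D|+)
P(D|+) = P(+|D)P(D) / P(+)
       = 0.02362200 / 0.07303422
       = 0.3234


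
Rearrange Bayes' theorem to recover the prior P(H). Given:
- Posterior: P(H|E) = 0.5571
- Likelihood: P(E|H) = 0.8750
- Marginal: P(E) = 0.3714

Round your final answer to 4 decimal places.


From Bayes' theorem: P(H|E) = P(E|H) × P(H) / P(E)

Rearranging for P(H):
P(H) = P(H|E) × P(E) / P(E|H)
     = 0.5571 × 0.3714 / 0.8750
     = 0.20690694 / 0.8750
     = 0.2365


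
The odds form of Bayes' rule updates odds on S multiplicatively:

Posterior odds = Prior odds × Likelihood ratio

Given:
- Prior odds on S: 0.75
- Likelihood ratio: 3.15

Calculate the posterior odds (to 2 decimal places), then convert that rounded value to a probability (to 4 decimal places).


Step 1: Calculate posterior odds
Posterior odds = Prior odds × LR
               = 0.75 × 3.15
               = 2.36

Step 2: Convert to probability
P(S|E) = Posterior odds / (1 + Posterior odds)
       = 2.36 / (1 + 2.36)
       = 2.36 / 3.36
       = 0.7024

The evidence increased P(S) from 0.4286 to 0.7024.


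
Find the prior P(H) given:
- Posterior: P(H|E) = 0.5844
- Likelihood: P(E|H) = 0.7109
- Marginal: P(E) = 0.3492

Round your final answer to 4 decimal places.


From Bayes' theorem: P(H|E) = P(E|H) × P(H) / P(E)

Rearranging for P(H):
P(H) = P(H|E) × P(E) / P(E|H)
     = 0.5844 × 0.3492 / 0.7109
     = 0.20407248 / 0.7109
     = 0.2871


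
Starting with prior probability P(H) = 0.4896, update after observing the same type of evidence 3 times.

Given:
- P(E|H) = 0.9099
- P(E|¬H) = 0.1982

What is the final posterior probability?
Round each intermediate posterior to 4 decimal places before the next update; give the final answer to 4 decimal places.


Sequential Bayesian updating:

Initial prior: P(H) = 0.4896

Update 1:
  P(E) = 0.9099 × 0.4896 + 0.1982 × 0.5104 = 0.44548704 + 0.10116128 = 0.54664832
  P(H|E) = 0.44548704 / 0.54664832 = 0.8149

Update 2:
  P(E) = 0.9099 × 0.8149 + 0.1982 × 0.1851 = 0.74147751 + 0.03668682 = 0.77816433
  P(H|E) = 0.74147751 / 0.77816433 = 0.9529

Update 3:
  P(E) = 0.9099 × 0.9529 + 0.1982 × 0.0471 = 0.86704371 + 0.00933522 = 0.87637893
  P(H|E) = 0.86704371 / 0.87637893 = 0.9893

Final posterior: 0.9893


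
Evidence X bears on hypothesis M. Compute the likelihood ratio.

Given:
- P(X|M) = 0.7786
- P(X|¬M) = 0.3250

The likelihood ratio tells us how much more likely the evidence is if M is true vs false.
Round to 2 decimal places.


Likelihood Ratio (LR) = P(X|M) / P(X|¬M)

LR = 0.7786 / 0.3250
   = 2.40

The evidence is 2.40 times more likely if M is true than if M is false.
LR > 1, so observing X raises the odds in favor of M.


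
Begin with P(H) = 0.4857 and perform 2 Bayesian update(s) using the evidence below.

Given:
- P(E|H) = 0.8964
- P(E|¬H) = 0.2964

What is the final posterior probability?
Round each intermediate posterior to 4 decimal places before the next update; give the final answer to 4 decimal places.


Sequential Bayesian updating:

Initial prior: P(H) = 0.4857

Update 1:
  P(E) = 0.8964 × 0.4857 + 0.2964 × 0.5143 = 0.43538148 + 0.15243852 = 0.58782000
  P(H|E) = 0.43538148 / 0.58782000 = 0.7407

Update 2:
  P(E) = 0.8964 × 0.7407 + 0.2964 × 0.2593 = 0.66396348 + 0.07685652 = 0.74082000
  P(H|E) = 0.66396348 / 0.74082000 = 0.8963

Final posterior: 0.8963


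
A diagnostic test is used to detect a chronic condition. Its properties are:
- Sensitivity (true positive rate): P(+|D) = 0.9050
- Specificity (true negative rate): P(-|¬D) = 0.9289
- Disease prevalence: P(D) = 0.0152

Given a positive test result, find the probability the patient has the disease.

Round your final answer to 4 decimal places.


Let D = has disease, + = positive test

Given:
- P(D) = 0.0152 (prevalence)
- P(+|D) = 0.9050 (sensitivity)
- P(-|¬D) = 0.9289 (specificity)
- P(+|¬D) = 0.0711 (false positive rate = 1 - specificity)

Step 1: Find P(+)
P(+) = P(+|D)P(D) + P(+|¬D)P(¬D)
     = 0.9050 × 0.0152 + 0.0711 × 0.9848
     = 0.01375600 + 0.07001928
     = 0.08377528

Step 2: Apply Bayes' theorem for P(D|+)
P(D|+) = P(+|D)P(D) / P(+)
       = 0.01375600 / 0.08377528
       = 0.1642


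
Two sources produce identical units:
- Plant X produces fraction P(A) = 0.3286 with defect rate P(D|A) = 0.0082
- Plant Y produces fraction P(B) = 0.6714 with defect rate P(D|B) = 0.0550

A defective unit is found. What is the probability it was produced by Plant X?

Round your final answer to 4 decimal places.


Let A = from Plant X, D = defective

Given:
- P(A) = 0.3286, P(B) = 0.6714
- P(D|A) = 0.0082, P(D|B) = 0.0550

Step 1: Find P(D)
P(D) = P(D|A)P(A) + P(D|B)P(B)
     = 0.0082 × 0.3286 + 0.0550 × 0.6714
     = 0.00269452 + 0.03692700
     = 0.03962152

Step 2: Apply Bayes' theorem
P(A|D) = P(D|A)P(A) / P(D)
       = 0.00269452 / 0.03962152
       = 0.0680


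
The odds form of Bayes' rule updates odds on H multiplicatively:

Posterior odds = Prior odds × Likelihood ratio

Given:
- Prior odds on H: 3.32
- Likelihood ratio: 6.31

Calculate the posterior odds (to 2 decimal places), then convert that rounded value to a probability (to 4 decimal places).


Step 1: Calculate posterior odds
Posterior odds = Prior odds × LR
               = 3.32 × 6.31
               = 20.95

Step 2: Convert to probability
P(H|E) = Posterior odds / (1 + Posterior odds)
       = 20.95 / (1 + 20.95)
       = 20.95 / 21.95
       = 0.9544

The evidence increased P(H) from 0.7685 to 0.9544.


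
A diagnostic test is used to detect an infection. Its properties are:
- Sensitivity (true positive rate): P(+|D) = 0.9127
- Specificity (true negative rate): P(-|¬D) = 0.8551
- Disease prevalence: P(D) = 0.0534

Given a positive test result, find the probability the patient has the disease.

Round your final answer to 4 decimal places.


Let D = has disease, + = positive test

Given:
- P(D) = 0.0534 (prevalence)
- P(+|D) = 0.9127 (sensitivity)
- P(-|¬D) = 0.8551 (specificity)
- P(+|¬D) = 0.1449 (false positive rate = 1 - specificity)

Step 1: Find P(+)
P(+) = P(+|D)P(D) + P(+|¬D)P(¬D)
     = 0.9127 × 0.0534 + 0.1449 × 0.9466
     = 0.04873818 + 0.13716234
     = 0.18590052

Step 2: Apply Bayes' theorem for P(D|+)
P(D|+) = P(+|D)P(D) / P(+)
       = 0.04873818 / 0.18590052
       = 0.2622


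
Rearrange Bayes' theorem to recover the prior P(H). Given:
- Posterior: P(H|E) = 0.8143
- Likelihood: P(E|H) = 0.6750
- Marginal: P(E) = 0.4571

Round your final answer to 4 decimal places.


From Bayes' theorem: P(H|E) = P(E|H) × P(H) / P(E)

Rearranging for P(H):
P(H) = P(H|E) × P(E) / P(E|H)
     = 0.8143 × 0.4571 / 0.6750
     = 0.37221653 / 0.6750
     = 0.5514


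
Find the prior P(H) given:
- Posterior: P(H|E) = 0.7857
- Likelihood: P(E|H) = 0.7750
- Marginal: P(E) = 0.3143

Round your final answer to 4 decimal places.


From Bayes' theorem: P(H|E) = P(E|H) × P(H) / P(E)

Rearranging for P(H):
P(H) = P(H|E) × P(E) / P(E|H)
     = 0.7857 × 0.3143 / 0.7750
     = 0.24694551 / 0.7750
     = 0.3186
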